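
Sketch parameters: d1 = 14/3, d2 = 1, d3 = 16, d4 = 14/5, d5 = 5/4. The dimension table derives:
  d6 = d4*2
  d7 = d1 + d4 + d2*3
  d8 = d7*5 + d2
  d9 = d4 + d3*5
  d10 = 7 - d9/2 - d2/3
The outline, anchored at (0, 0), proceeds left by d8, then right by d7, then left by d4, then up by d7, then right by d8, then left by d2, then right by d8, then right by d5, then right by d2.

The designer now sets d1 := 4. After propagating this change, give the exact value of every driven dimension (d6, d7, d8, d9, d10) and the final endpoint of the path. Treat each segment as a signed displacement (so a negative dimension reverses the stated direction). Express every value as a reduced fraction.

d6 = 28/5
d7 = 49/5
d8 = 50
d9 = 414/5
d10 = -521/15
endpoint = (233/4, 49/5)

Apply edit: d1 := 4
  d6 = d4*2 = 28/5
  d7 = d1 + d4 + d2*3 = 49/5
  d8 = d7*5 + d2 = 50
  d9 = d4 + d3*5 = 414/5
  d10 = 7 - d9/2 - d2/3 = -521/15
Walk from origin (0, 0):
  seg 1: left by d8 = 50 → (-50, 0)
  seg 2: right by d7 = 49/5 → (-201/5, 0)
  seg 3: left by d4 = 14/5 → (-43, 0)
  seg 4: up by d7 = 49/5 → (-43, 49/5)
  seg 5: right by d8 = 50 → (7, 49/5)
  seg 6: left by d2 = 1 → (6, 49/5)
  seg 7: right by d8 = 50 → (56, 49/5)
  seg 8: right by d5 = 5/4 → (229/4, 49/5)
  seg 9: right by d2 = 1 → (233/4, 49/5)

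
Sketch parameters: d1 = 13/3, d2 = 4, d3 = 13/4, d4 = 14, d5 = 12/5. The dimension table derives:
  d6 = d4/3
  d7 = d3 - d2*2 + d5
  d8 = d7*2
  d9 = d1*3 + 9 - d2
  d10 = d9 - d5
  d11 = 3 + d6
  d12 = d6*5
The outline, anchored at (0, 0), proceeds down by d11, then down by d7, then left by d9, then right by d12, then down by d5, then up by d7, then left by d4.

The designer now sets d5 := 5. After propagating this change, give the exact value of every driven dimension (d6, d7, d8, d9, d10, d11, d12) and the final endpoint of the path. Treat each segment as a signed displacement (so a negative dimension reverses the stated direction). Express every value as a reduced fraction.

Apply edit: d5 := 5
  d6 = d4/3 = 14/3
  d7 = d3 - d2*2 + d5 = 1/4
  d8 = d7*2 = 1/2
  d9 = d1*3 + 9 - d2 = 18
  d10 = d9 - d5 = 13
  d11 = 3 + d6 = 23/3
  d12 = d6*5 = 70/3
Walk from origin (0, 0):
  seg 1: down by d11 = 23/3 → (0, -23/3)
  seg 2: down by d7 = 1/4 → (0, -95/12)
  seg 3: left by d9 = 18 → (-18, -95/12)
  seg 4: right by d12 = 70/3 → (16/3, -95/12)
  seg 5: down by d5 = 5 → (16/3, -155/12)
  seg 6: up by d7 = 1/4 → (16/3, -38/3)
  seg 7: left by d4 = 14 → (-26/3, -38/3)

d6 = 14/3
d7 = 1/4
d8 = 1/2
d9 = 18
d10 = 13
d11 = 23/3
d12 = 70/3
endpoint = (-26/3, -38/3)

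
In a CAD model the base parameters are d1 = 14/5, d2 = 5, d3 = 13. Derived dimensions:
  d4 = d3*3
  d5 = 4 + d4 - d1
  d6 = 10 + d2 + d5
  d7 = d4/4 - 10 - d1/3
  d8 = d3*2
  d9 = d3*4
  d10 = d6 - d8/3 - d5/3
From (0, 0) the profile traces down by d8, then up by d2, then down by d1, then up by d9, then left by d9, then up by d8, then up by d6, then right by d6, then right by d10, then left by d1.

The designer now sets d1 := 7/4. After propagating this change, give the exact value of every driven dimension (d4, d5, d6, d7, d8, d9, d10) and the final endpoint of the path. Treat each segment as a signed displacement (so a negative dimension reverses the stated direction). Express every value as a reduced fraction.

d4 = 39
d5 = 165/4
d6 = 225/4
d7 = -5/6
d8 = 26
d9 = 52
d10 = 203/6
endpoint = (109/3, 223/2)

Apply edit: d1 := 7/4
  d4 = d3*3 = 39
  d5 = 4 + d4 - d1 = 165/4
  d6 = 10 + d2 + d5 = 225/4
  d7 = d4/4 - 10 - d1/3 = -5/6
  d8 = d3*2 = 26
  d9 = d3*4 = 52
  d10 = d6 - d8/3 - d5/3 = 203/6
Walk from origin (0, 0):
  seg 1: down by d8 = 26 → (0, -26)
  seg 2: up by d2 = 5 → (0, -21)
  seg 3: down by d1 = 7/4 → (0, -91/4)
  seg 4: up by d9 = 52 → (0, 117/4)
  seg 5: left by d9 = 52 → (-52, 117/4)
  seg 6: up by d8 = 26 → (-52, 221/4)
  seg 7: up by d6 = 225/4 → (-52, 223/2)
  seg 8: right by d6 = 225/4 → (17/4, 223/2)
  seg 9: right by d10 = 203/6 → (457/12, 223/2)
  seg 10: left by d1 = 7/4 → (109/3, 223/2)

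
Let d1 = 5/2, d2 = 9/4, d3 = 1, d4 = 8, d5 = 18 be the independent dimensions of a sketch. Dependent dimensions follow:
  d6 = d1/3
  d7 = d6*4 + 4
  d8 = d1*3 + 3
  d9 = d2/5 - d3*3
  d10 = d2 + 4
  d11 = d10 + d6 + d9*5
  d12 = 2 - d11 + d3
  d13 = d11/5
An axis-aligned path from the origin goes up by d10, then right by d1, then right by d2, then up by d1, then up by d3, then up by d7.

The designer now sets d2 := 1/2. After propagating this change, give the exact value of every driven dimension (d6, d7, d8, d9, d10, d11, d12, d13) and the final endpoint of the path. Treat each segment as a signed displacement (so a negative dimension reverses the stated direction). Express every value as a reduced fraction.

Apply edit: d2 := 1/2
  d6 = d1/3 = 5/6
  d7 = d6*4 + 4 = 22/3
  d8 = d1*3 + 3 = 21/2
  d9 = d2/5 - d3*3 = -29/10
  d10 = d2 + 4 = 9/2
  d11 = d10 + d6 + d9*5 = -55/6
  d12 = 2 - d11 + d3 = 73/6
  d13 = d11/5 = -11/6
Walk from origin (0, 0):
  seg 1: up by d10 = 9/2 → (0, 9/2)
  seg 2: right by d1 = 5/2 → (5/2, 9/2)
  seg 3: right by d2 = 1/2 → (3, 9/2)
  seg 4: up by d1 = 5/2 → (3, 7)
  seg 5: up by d3 = 1 → (3, 8)
  seg 6: up by d7 = 22/3 → (3, 46/3)

d6 = 5/6
d7 = 22/3
d8 = 21/2
d9 = -29/10
d10 = 9/2
d11 = -55/6
d12 = 73/6
d13 = -11/6
endpoint = (3, 46/3)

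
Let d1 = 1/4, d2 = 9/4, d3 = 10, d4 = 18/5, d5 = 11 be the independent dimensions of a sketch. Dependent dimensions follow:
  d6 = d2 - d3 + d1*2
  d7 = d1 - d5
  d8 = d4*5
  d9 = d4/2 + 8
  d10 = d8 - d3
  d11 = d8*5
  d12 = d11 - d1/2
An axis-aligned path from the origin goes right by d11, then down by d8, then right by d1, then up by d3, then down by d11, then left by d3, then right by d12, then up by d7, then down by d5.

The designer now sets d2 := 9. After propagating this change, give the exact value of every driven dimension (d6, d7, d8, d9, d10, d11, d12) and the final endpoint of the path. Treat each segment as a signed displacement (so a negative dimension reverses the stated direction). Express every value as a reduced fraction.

d6 = -1/2
d7 = -43/4
d8 = 18
d9 = 49/5
d10 = 8
d11 = 90
d12 = 719/8
endpoint = (1361/8, -479/4)

Apply edit: d2 := 9
  d6 = d2 - d3 + d1*2 = -1/2
  d7 = d1 - d5 = -43/4
  d8 = d4*5 = 18
  d9 = d4/2 + 8 = 49/5
  d10 = d8 - d3 = 8
  d11 = d8*5 = 90
  d12 = d11 - d1/2 = 719/8
Walk from origin (0, 0):
  seg 1: right by d11 = 90 → (90, 0)
  seg 2: down by d8 = 18 → (90, -18)
  seg 3: right by d1 = 1/4 → (361/4, -18)
  seg 4: up by d3 = 10 → (361/4, -8)
  seg 5: down by d11 = 90 → (361/4, -98)
  seg 6: left by d3 = 10 → (321/4, -98)
  seg 7: right by d12 = 719/8 → (1361/8, -98)
  seg 8: up by d7 = -43/4 → (1361/8, -435/4)
  seg 9: down by d5 = 11 → (1361/8, -479/4)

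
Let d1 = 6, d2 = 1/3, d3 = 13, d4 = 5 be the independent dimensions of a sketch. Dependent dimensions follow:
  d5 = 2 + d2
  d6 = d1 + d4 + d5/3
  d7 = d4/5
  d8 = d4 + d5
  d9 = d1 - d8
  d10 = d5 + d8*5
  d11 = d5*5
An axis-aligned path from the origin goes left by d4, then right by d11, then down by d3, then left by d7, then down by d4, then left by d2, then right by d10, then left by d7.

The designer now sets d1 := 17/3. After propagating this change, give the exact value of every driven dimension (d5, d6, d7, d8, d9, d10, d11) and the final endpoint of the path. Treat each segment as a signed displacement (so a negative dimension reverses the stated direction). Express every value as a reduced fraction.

Apply edit: d1 := 17/3
  d5 = 2 + d2 = 7/3
  d6 = d1 + d4 + d5/3 = 103/9
  d7 = d4/5 = 1
  d8 = d4 + d5 = 22/3
  d9 = d1 - d8 = -5/3
  d10 = d5 + d8*5 = 39
  d11 = d5*5 = 35/3
Walk from origin (0, 0):
  seg 1: left by d4 = 5 → (-5, 0)
  seg 2: right by d11 = 35/3 → (20/3, 0)
  seg 3: down by d3 = 13 → (20/3, -13)
  seg 4: left by d7 = 1 → (17/3, -13)
  seg 5: down by d4 = 5 → (17/3, -18)
  seg 6: left by d2 = 1/3 → (16/3, -18)
  seg 7: right by d10 = 39 → (133/3, -18)
  seg 8: left by d7 = 1 → (130/3, -18)

d5 = 7/3
d6 = 103/9
d7 = 1
d8 = 22/3
d9 = -5/3
d10 = 39
d11 = 35/3
endpoint = (130/3, -18)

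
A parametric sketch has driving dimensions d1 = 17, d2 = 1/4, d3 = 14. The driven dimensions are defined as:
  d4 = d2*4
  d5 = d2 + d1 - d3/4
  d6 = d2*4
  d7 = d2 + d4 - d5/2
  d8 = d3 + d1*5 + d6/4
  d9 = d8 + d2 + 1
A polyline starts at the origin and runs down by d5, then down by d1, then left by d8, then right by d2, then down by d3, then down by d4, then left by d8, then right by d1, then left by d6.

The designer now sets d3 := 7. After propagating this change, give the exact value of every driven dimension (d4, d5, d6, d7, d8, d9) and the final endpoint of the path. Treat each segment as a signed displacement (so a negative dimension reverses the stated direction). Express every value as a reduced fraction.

Apply edit: d3 := 7
  d4 = d2*4 = 1
  d5 = d2 + d1 - d3/4 = 31/2
  d6 = d2*4 = 1
  d7 = d2 + d4 - d5/2 = -13/2
  d8 = d3 + d1*5 + d6/4 = 369/4
  d9 = d8 + d2 + 1 = 187/2
Walk from origin (0, 0):
  seg 1: down by d5 = 31/2 → (0, -31/2)
  seg 2: down by d1 = 17 → (0, -65/2)
  seg 3: left by d8 = 369/4 → (-369/4, -65/2)
  seg 4: right by d2 = 1/4 → (-92, -65/2)
  seg 5: down by d3 = 7 → (-92, -79/2)
  seg 6: down by d4 = 1 → (-92, -81/2)
  seg 7: left by d8 = 369/4 → (-737/4, -81/2)
  seg 8: right by d1 = 17 → (-669/4, -81/2)
  seg 9: left by d6 = 1 → (-673/4, -81/2)

d4 = 1
d5 = 31/2
d6 = 1
d7 = -13/2
d8 = 369/4
d9 = 187/2
endpoint = (-673/4, -81/2)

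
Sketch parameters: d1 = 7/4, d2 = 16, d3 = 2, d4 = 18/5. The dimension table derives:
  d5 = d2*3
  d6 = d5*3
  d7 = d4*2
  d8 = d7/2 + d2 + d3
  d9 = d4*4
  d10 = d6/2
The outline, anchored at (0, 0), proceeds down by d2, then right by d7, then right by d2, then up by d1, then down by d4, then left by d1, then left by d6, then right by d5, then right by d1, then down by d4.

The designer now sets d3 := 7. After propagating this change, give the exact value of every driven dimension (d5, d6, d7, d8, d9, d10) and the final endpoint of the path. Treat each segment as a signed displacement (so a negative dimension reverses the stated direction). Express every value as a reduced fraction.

d5 = 48
d6 = 144
d7 = 36/5
d8 = 133/5
d9 = 72/5
d10 = 72
endpoint = (-364/5, -429/20)

Apply edit: d3 := 7
  d5 = d2*3 = 48
  d6 = d5*3 = 144
  d7 = d4*2 = 36/5
  d8 = d7/2 + d2 + d3 = 133/5
  d9 = d4*4 = 72/5
  d10 = d6/2 = 72
Walk from origin (0, 0):
  seg 1: down by d2 = 16 → (0, -16)
  seg 2: right by d7 = 36/5 → (36/5, -16)
  seg 3: right by d2 = 16 → (116/5, -16)
  seg 4: up by d1 = 7/4 → (116/5, -57/4)
  seg 5: down by d4 = 18/5 → (116/5, -357/20)
  seg 6: left by d1 = 7/4 → (429/20, -357/20)
  seg 7: left by d6 = 144 → (-2451/20, -357/20)
  seg 8: right by d5 = 48 → (-1491/20, -357/20)
  seg 9: right by d1 = 7/4 → (-364/5, -357/20)
  seg 10: down by d4 = 18/5 → (-364/5, -429/20)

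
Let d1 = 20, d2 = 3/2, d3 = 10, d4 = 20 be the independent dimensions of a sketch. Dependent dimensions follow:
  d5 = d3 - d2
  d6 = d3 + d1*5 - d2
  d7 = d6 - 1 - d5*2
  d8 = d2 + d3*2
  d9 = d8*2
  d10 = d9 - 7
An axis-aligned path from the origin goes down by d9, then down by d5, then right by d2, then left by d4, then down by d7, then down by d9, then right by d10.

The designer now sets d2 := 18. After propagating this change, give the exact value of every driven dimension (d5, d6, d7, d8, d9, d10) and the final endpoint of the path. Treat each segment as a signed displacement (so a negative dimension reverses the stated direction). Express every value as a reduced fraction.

Apply edit: d2 := 18
  d5 = d3 - d2 = -8
  d6 = d3 + d1*5 - d2 = 92
  d7 = d6 - 1 - d5*2 = 107
  d8 = d2 + d3*2 = 38
  d9 = d8*2 = 76
  d10 = d9 - 7 = 69
Walk from origin (0, 0):
  seg 1: down by d9 = 76 → (0, -76)
  seg 2: down by d5 = -8 → (0, -68)
  seg 3: right by d2 = 18 → (18, -68)
  seg 4: left by d4 = 20 → (-2, -68)
  seg 5: down by d7 = 107 → (-2, -175)
  seg 6: down by d9 = 76 → (-2, -251)
  seg 7: right by d10 = 69 → (67, -251)

d5 = -8
d6 = 92
d7 = 107
d8 = 38
d9 = 76
d10 = 69
endpoint = (67, -251)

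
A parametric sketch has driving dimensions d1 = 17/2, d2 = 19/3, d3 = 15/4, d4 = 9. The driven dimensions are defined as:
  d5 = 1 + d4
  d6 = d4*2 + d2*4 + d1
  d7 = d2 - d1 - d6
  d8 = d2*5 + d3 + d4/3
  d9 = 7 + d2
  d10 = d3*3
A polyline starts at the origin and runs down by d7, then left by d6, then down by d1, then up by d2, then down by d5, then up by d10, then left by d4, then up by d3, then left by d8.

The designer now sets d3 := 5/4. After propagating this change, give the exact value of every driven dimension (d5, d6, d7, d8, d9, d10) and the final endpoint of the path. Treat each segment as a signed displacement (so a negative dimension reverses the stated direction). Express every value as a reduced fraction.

d5 = 10
d6 = 311/6
d7 = -54
d8 = 431/12
d9 = 40/3
d10 = 15/4
endpoint = (-387/4, 281/6)

Apply edit: d3 := 5/4
  d5 = 1 + d4 = 10
  d6 = d4*2 + d2*4 + d1 = 311/6
  d7 = d2 - d1 - d6 = -54
  d8 = d2*5 + d3 + d4/3 = 431/12
  d9 = 7 + d2 = 40/3
  d10 = d3*3 = 15/4
Walk from origin (0, 0):
  seg 1: down by d7 = -54 → (0, 54)
  seg 2: left by d6 = 311/6 → (-311/6, 54)
  seg 3: down by d1 = 17/2 → (-311/6, 91/2)
  seg 4: up by d2 = 19/3 → (-311/6, 311/6)
  seg 5: down by d5 = 10 → (-311/6, 251/6)
  seg 6: up by d10 = 15/4 → (-311/6, 547/12)
  seg 7: left by d4 = 9 → (-365/6, 547/12)
  seg 8: up by d3 = 5/4 → (-365/6, 281/6)
  seg 9: left by d8 = 431/12 → (-387/4, 281/6)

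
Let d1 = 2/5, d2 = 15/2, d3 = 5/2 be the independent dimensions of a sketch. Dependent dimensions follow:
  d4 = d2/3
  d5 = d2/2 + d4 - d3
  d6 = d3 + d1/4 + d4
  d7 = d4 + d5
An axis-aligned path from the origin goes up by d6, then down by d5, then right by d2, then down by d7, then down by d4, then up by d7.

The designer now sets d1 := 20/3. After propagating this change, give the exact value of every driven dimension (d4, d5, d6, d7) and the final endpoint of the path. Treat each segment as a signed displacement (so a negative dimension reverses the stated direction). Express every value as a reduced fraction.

Apply edit: d1 := 20/3
  d4 = d2/3 = 5/2
  d5 = d2/2 + d4 - d3 = 15/4
  d6 = d3 + d1/4 + d4 = 20/3
  d7 = d4 + d5 = 25/4
Walk from origin (0, 0):
  seg 1: up by d6 = 20/3 → (0, 20/3)
  seg 2: down by d5 = 15/4 → (0, 35/12)
  seg 3: right by d2 = 15/2 → (15/2, 35/12)
  seg 4: down by d7 = 25/4 → (15/2, -10/3)
  seg 5: down by d4 = 5/2 → (15/2, -35/6)
  seg 6: up by d7 = 25/4 → (15/2, 5/12)

d4 = 5/2
d5 = 15/4
d6 = 20/3
d7 = 25/4
endpoint = (15/2, 5/12)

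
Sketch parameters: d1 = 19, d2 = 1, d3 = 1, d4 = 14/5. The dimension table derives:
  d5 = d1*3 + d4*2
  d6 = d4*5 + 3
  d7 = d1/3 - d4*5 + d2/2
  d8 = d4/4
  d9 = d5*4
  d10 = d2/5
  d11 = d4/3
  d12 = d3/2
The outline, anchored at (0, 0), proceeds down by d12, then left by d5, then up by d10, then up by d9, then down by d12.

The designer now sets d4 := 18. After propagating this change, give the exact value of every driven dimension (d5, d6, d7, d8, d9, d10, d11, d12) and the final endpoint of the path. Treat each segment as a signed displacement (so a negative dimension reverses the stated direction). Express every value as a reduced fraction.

Apply edit: d4 := 18
  d5 = d1*3 + d4*2 = 93
  d6 = d4*5 + 3 = 93
  d7 = d1/3 - d4*5 + d2/2 = -499/6
  d8 = d4/4 = 9/2
  d9 = d5*4 = 372
  d10 = d2/5 = 1/5
  d11 = d4/3 = 6
  d12 = d3/2 = 1/2
Walk from origin (0, 0):
  seg 1: down by d12 = 1/2 → (0, -1/2)
  seg 2: left by d5 = 93 → (-93, -1/2)
  seg 3: up by d10 = 1/5 → (-93, -3/10)
  seg 4: up by d9 = 372 → (-93, 3717/10)
  seg 5: down by d12 = 1/2 → (-93, 1856/5)

d5 = 93
d6 = 93
d7 = -499/6
d8 = 9/2
d9 = 372
d10 = 1/5
d11 = 6
d12 = 1/2
endpoint = (-93, 1856/5)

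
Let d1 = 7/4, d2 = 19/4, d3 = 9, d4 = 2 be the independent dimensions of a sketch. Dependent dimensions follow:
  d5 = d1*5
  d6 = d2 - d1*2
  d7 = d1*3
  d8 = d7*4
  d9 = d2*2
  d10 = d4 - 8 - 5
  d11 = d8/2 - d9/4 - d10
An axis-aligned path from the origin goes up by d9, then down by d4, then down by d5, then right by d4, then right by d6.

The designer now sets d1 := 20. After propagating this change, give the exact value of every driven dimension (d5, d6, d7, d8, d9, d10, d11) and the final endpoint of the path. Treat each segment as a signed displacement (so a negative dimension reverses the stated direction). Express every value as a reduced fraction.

d5 = 100
d6 = -141/4
d7 = 60
d8 = 240
d9 = 19/2
d10 = -11
d11 = 1029/8
endpoint = (-133/4, -185/2)

Apply edit: d1 := 20
  d5 = d1*5 = 100
  d6 = d2 - d1*2 = -141/4
  d7 = d1*3 = 60
  d8 = d7*4 = 240
  d9 = d2*2 = 19/2
  d10 = d4 - 8 - 5 = -11
  d11 = d8/2 - d9/4 - d10 = 1029/8
Walk from origin (0, 0):
  seg 1: up by d9 = 19/2 → (0, 19/2)
  seg 2: down by d4 = 2 → (0, 15/2)
  seg 3: down by d5 = 100 → (0, -185/2)
  seg 4: right by d4 = 2 → (2, -185/2)
  seg 5: right by d6 = -141/4 → (-133/4, -185/2)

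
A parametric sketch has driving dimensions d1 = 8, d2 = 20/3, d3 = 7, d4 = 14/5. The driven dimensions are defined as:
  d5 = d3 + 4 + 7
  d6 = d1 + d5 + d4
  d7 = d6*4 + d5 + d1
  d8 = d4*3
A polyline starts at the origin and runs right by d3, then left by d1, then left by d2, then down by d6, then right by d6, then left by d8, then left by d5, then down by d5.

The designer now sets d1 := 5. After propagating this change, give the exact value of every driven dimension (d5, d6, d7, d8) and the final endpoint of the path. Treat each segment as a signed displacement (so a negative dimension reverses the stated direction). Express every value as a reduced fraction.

d5 = 18
d6 = 129/5
d7 = 631/5
d8 = 42/5
endpoint = (-79/15, -219/5)

Apply edit: d1 := 5
  d5 = d3 + 4 + 7 = 18
  d6 = d1 + d5 + d4 = 129/5
  d7 = d6*4 + d5 + d1 = 631/5
  d8 = d4*3 = 42/5
Walk from origin (0, 0):
  seg 1: right by d3 = 7 → (7, 0)
  seg 2: left by d1 = 5 → (2, 0)
  seg 3: left by d2 = 20/3 → (-14/3, 0)
  seg 4: down by d6 = 129/5 → (-14/3, -129/5)
  seg 5: right by d6 = 129/5 → (317/15, -129/5)
  seg 6: left by d8 = 42/5 → (191/15, -129/5)
  seg 7: left by d5 = 18 → (-79/15, -129/5)
  seg 8: down by d5 = 18 → (-79/15, -219/5)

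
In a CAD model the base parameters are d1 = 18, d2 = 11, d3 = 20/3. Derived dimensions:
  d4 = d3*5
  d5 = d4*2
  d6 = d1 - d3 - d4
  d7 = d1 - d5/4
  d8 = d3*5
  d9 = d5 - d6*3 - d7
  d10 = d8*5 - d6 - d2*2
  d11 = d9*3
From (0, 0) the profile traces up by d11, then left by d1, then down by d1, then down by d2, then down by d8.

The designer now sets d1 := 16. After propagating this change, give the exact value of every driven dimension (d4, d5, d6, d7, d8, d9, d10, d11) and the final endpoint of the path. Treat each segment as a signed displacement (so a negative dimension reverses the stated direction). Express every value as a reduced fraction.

d4 = 100/3
d5 = 200/3
d6 = -24
d7 = -2/3
d8 = 100/3
d9 = 418/3
d10 = 506/3
d11 = 418
endpoint = (-16, 1073/3)

Apply edit: d1 := 16
  d4 = d3*5 = 100/3
  d5 = d4*2 = 200/3
  d6 = d1 - d3 - d4 = -24
  d7 = d1 - d5/4 = -2/3
  d8 = d3*5 = 100/3
  d9 = d5 - d6*3 - d7 = 418/3
  d10 = d8*5 - d6 - d2*2 = 506/3
  d11 = d9*3 = 418
Walk from origin (0, 0):
  seg 1: up by d11 = 418 → (0, 418)
  seg 2: left by d1 = 16 → (-16, 418)
  seg 3: down by d1 = 16 → (-16, 402)
  seg 4: down by d2 = 11 → (-16, 391)
  seg 5: down by d8 = 100/3 → (-16, 1073/3)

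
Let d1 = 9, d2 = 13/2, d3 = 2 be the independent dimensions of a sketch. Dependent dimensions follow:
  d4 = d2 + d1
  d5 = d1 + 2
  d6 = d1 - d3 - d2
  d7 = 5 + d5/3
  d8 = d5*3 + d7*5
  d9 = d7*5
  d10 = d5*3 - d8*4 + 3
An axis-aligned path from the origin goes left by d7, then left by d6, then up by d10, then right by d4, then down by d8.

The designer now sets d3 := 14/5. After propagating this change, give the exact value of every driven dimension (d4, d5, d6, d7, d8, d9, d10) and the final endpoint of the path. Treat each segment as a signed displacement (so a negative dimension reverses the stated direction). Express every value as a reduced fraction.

Apply edit: d3 := 14/5
  d4 = d2 + d1 = 31/2
  d5 = d1 + 2 = 11
  d6 = d1 - d3 - d2 = -3/10
  d7 = 5 + d5/3 = 26/3
  d8 = d5*3 + d7*5 = 229/3
  d9 = d7*5 = 130/3
  d10 = d5*3 - d8*4 + 3 = -808/3
Walk from origin (0, 0):
  seg 1: left by d7 = 26/3 → (-26/3, 0)
  seg 2: left by d6 = -3/10 → (-251/30, 0)
  seg 3: up by d10 = -808/3 → (-251/30, -808/3)
  seg 4: right by d4 = 31/2 → (107/15, -808/3)
  seg 5: down by d8 = 229/3 → (107/15, -1037/3)

d4 = 31/2
d5 = 11
d6 = -3/10
d7 = 26/3
d8 = 229/3
d9 = 130/3
d10 = -808/3
endpoint = (107/15, -1037/3)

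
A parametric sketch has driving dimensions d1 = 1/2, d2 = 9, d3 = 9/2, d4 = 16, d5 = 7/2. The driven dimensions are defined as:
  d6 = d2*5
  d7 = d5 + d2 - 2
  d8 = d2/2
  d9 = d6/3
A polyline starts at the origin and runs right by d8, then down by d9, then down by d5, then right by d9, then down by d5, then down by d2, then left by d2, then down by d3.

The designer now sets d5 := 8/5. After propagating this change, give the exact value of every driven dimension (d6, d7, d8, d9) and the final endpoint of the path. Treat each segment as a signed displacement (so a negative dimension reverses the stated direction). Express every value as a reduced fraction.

Apply edit: d5 := 8/5
  d6 = d2*5 = 45
  d7 = d5 + d2 - 2 = 43/5
  d8 = d2/2 = 9/2
  d9 = d6/3 = 15
Walk from origin (0, 0):
  seg 1: right by d8 = 9/2 → (9/2, 0)
  seg 2: down by d9 = 15 → (9/2, -15)
  seg 3: down by d5 = 8/5 → (9/2, -83/5)
  seg 4: right by d9 = 15 → (39/2, -83/5)
  seg 5: down by d5 = 8/5 → (39/2, -91/5)
  seg 6: down by d2 = 9 → (39/2, -136/5)
  seg 7: left by d2 = 9 → (21/2, -136/5)
  seg 8: down by d3 = 9/2 → (21/2, -317/10)

d6 = 45
d7 = 43/5
d8 = 9/2
d9 = 15
endpoint = (21/2, -317/10)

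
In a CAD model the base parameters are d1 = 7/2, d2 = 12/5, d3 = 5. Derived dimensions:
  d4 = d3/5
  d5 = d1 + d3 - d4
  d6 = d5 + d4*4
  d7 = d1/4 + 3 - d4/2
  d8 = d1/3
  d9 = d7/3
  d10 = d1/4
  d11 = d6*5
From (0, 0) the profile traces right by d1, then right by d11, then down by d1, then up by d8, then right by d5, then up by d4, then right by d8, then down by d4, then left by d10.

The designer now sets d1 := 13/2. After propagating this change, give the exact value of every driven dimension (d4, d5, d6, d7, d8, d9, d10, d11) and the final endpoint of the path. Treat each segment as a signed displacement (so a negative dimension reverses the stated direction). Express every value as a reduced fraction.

d4 = 1
d5 = 21/2
d6 = 29/2
d7 = 33/8
d8 = 13/6
d9 = 11/8
d10 = 13/8
d11 = 145/2
endpoint = (2161/24, -13/3)

Apply edit: d1 := 13/2
  d4 = d3/5 = 1
  d5 = d1 + d3 - d4 = 21/2
  d6 = d5 + d4*4 = 29/2
  d7 = d1/4 + 3 - d4/2 = 33/8
  d8 = d1/3 = 13/6
  d9 = d7/3 = 11/8
  d10 = d1/4 = 13/8
  d11 = d6*5 = 145/2
Walk from origin (0, 0):
  seg 1: right by d1 = 13/2 → (13/2, 0)
  seg 2: right by d11 = 145/2 → (79, 0)
  seg 3: down by d1 = 13/2 → (79, -13/2)
  seg 4: up by d8 = 13/6 → (79, -13/3)
  seg 5: right by d5 = 21/2 → (179/2, -13/3)
  seg 6: up by d4 = 1 → (179/2, -10/3)
  seg 7: right by d8 = 13/6 → (275/3, -10/3)
  seg 8: down by d4 = 1 → (275/3, -13/3)
  seg 9: left by d10 = 13/8 → (2161/24, -13/3)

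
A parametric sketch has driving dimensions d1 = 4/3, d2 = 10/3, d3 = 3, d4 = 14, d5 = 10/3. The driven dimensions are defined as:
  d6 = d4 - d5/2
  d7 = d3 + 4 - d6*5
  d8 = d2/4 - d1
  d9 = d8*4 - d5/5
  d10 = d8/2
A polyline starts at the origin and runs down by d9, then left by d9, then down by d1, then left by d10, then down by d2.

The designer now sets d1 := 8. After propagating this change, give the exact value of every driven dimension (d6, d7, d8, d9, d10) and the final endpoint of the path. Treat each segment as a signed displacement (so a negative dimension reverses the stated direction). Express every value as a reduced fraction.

Apply edit: d1 := 8
  d6 = d4 - d5/2 = 37/3
  d7 = d3 + 4 - d6*5 = -164/3
  d8 = d2/4 - d1 = -43/6
  d9 = d8*4 - d5/5 = -88/3
  d10 = d8/2 = -43/12
Walk from origin (0, 0):
  seg 1: down by d9 = -88/3 → (0, 88/3)
  seg 2: left by d9 = -88/3 → (88/3, 88/3)
  seg 3: down by d1 = 8 → (88/3, 64/3)
  seg 4: left by d10 = -43/12 → (395/12, 64/3)
  seg 5: down by d2 = 10/3 → (395/12, 18)

d6 = 37/3
d7 = -164/3
d8 = -43/6
d9 = -88/3
d10 = -43/12
endpoint = (395/12, 18)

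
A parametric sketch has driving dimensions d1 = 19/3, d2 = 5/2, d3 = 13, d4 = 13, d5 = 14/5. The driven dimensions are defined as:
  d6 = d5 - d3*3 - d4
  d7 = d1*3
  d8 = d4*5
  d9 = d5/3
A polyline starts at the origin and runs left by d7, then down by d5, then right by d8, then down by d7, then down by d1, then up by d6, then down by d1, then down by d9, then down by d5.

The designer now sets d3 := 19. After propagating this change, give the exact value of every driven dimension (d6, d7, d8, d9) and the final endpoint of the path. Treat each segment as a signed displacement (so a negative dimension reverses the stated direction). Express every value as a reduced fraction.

Apply edit: d3 := 19
  d6 = d5 - d3*3 - d4 = -336/5
  d7 = d1*3 = 19
  d8 = d4*5 = 65
  d9 = d5/3 = 14/15
Walk from origin (0, 0):
  seg 1: left by d7 = 19 → (-19, 0)
  seg 2: down by d5 = 14/5 → (-19, -14/5)
  seg 3: right by d8 = 65 → (46, -14/5)
  seg 4: down by d7 = 19 → (46, -109/5)
  seg 5: down by d1 = 19/3 → (46, -422/15)
  seg 6: up by d6 = -336/5 → (46, -286/3)
  seg 7: down by d1 = 19/3 → (46, -305/3)
  seg 8: down by d9 = 14/15 → (46, -513/5)
  seg 9: down by d5 = 14/5 → (46, -527/5)

d6 = -336/5
d7 = 19
d8 = 65
d9 = 14/15
endpoint = (46, -527/5)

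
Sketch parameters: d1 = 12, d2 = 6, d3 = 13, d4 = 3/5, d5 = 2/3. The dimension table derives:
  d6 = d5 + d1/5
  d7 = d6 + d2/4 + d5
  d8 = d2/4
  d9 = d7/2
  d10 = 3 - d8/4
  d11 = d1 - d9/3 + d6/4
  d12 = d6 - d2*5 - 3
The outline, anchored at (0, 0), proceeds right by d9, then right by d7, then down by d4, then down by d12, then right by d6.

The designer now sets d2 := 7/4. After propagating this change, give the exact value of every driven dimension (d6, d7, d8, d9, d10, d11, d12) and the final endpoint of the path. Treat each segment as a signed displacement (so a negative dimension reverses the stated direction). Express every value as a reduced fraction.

Apply edit: d2 := 7/4
  d6 = d5 + d1/5 = 46/15
  d7 = d6 + d2/4 + d5 = 1001/240
  d8 = d2/4 = 7/16
  d9 = d7/2 = 1001/480
  d10 = 3 - d8/4 = 185/64
  d11 = d1 - d9/3 + d6/4 = 17383/1440
  d12 = d6 - d2*5 - 3 = -521/60
Walk from origin (0, 0):
  seg 1: right by d9 = 1001/480 → (1001/480, 0)
  seg 2: right by d7 = 1001/240 → (1001/160, 0)
  seg 3: down by d4 = 3/5 → (1001/160, -3/5)
  seg 4: down by d12 = -521/60 → (1001/160, 97/12)
  seg 5: right by d6 = 46/15 → (895/96, 97/12)

d6 = 46/15
d7 = 1001/240
d8 = 7/16
d9 = 1001/480
d10 = 185/64
d11 = 17383/1440
d12 = -521/60
endpoint = (895/96, 97/12)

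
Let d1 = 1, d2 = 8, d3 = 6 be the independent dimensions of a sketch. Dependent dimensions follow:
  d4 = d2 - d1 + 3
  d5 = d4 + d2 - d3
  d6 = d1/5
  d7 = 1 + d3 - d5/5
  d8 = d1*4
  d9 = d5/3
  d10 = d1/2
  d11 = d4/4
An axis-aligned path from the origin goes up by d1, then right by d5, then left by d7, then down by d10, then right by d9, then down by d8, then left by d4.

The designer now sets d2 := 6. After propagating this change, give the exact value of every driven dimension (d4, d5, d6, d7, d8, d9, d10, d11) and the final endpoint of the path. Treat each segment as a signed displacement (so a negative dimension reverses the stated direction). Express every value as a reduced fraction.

Apply edit: d2 := 6
  d4 = d2 - d1 + 3 = 8
  d5 = d4 + d2 - d3 = 8
  d6 = d1/5 = 1/5
  d7 = 1 + d3 - d5/5 = 27/5
  d8 = d1*4 = 4
  d9 = d5/3 = 8/3
  d10 = d1/2 = 1/2
  d11 = d4/4 = 2
Walk from origin (0, 0):
  seg 1: up by d1 = 1 → (0, 1)
  seg 2: right by d5 = 8 → (8, 1)
  seg 3: left by d7 = 27/5 → (13/5, 1)
  seg 4: down by d10 = 1/2 → (13/5, 1/2)
  seg 5: right by d9 = 8/3 → (79/15, 1/2)
  seg 6: down by d8 = 4 → (79/15, -7/2)
  seg 7: left by d4 = 8 → (-41/15, -7/2)

d4 = 8
d5 = 8
d6 = 1/5
d7 = 27/5
d8 = 4
d9 = 8/3
d10 = 1/2
d11 = 2
endpoint = (-41/15, -7/2)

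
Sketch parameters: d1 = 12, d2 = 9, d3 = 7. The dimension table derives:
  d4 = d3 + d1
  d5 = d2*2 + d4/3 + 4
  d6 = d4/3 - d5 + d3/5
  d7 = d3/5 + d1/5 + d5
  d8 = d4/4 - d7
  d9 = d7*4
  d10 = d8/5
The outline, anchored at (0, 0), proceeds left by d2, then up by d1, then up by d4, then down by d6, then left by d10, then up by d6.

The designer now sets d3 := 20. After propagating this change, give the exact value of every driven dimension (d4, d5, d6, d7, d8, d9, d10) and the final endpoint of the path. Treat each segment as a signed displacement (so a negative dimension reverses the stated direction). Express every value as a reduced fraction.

d4 = 32
d5 = 98/3
d6 = -18
d7 = 586/15
d8 = -466/15
d9 = 2344/15
d10 = -466/75
endpoint = (-209/75, 44)

Apply edit: d3 := 20
  d4 = d3 + d1 = 32
  d5 = d2*2 + d4/3 + 4 = 98/3
  d6 = d4/3 - d5 + d3/5 = -18
  d7 = d3/5 + d1/5 + d5 = 586/15
  d8 = d4/4 - d7 = -466/15
  d9 = d7*4 = 2344/15
  d10 = d8/5 = -466/75
Walk from origin (0, 0):
  seg 1: left by d2 = 9 → (-9, 0)
  seg 2: up by d1 = 12 → (-9, 12)
  seg 3: up by d4 = 32 → (-9, 44)
  seg 4: down by d6 = -18 → (-9, 62)
  seg 5: left by d10 = -466/75 → (-209/75, 62)
  seg 6: up by d6 = -18 → (-209/75, 44)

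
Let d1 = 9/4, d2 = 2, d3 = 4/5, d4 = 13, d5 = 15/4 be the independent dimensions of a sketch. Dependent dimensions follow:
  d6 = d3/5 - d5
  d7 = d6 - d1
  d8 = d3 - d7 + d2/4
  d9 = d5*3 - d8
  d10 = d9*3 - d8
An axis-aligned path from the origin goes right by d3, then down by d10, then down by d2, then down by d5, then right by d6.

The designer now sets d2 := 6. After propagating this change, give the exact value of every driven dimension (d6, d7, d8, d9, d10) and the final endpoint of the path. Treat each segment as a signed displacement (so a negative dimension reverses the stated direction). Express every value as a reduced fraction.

Apply edit: d2 := 6
  d6 = d3/5 - d5 = -359/100
  d7 = d6 - d1 = -146/25
  d8 = d3 - d7 + d2/4 = 407/50
  d9 = d5*3 - d8 = 311/100
  d10 = d9*3 - d8 = 119/100
Walk from origin (0, 0):
  seg 1: right by d3 = 4/5 → (4/5, 0)
  seg 2: down by d10 = 119/100 → (4/5, -119/100)
  seg 3: down by d2 = 6 → (4/5, -719/100)
  seg 4: down by d5 = 15/4 → (4/5, -547/50)
  seg 5: right by d6 = -359/100 → (-279/100, -547/50)

d6 = -359/100
d7 = -146/25
d8 = 407/50
d9 = 311/100
d10 = 119/100
endpoint = (-279/100, -547/50)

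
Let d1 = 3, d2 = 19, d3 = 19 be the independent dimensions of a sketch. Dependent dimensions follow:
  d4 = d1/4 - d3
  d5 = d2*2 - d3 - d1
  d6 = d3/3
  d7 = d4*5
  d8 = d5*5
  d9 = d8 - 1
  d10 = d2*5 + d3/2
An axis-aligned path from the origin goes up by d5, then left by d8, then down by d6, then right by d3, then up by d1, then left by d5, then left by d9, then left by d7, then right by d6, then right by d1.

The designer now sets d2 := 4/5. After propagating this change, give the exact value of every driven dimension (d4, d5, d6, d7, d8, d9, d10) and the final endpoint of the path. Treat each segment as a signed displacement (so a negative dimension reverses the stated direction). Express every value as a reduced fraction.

Apply edit: d2 := 4/5
  d4 = d1/4 - d3 = -73/4
  d5 = d2*2 - d3 - d1 = -102/5
  d6 = d3/3 = 19/3
  d7 = d4*5 = -365/4
  d8 = d5*5 = -102
  d9 = d8 - 1 = -103
  d10 = d2*5 + d3/2 = 27/2
Walk from origin (0, 0):
  seg 1: up by d5 = -102/5 → (0, -102/5)
  seg 2: left by d8 = -102 → (102, -102/5)
  seg 3: down by d6 = 19/3 → (102, -401/15)
  seg 4: right by d3 = 19 → (121, -401/15)
  seg 5: up by d1 = 3 → (121, -356/15)
  seg 6: left by d5 = -102/5 → (707/5, -356/15)
  seg 7: left by d9 = -103 → (1222/5, -356/15)
  seg 8: left by d7 = -365/4 → (6713/20, -356/15)
  seg 9: right by d6 = 19/3 → (20519/60, -356/15)
  seg 10: right by d1 = 3 → (20699/60, -356/15)

d4 = -73/4
d5 = -102/5
d6 = 19/3
d7 = -365/4
d8 = -102
d9 = -103
d10 = 27/2
endpoint = (20699/60, -356/15)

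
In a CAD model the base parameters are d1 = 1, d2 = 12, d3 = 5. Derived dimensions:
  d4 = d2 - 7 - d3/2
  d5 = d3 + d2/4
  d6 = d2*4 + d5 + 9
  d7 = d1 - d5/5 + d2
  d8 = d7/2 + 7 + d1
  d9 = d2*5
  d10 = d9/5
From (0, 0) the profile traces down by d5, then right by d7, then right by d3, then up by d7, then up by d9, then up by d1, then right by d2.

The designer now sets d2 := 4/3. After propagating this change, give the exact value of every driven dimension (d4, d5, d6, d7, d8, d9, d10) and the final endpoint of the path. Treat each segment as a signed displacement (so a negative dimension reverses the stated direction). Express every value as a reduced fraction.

Apply edit: d2 := 4/3
  d4 = d2 - 7 - d3/2 = -49/6
  d5 = d3 + d2/4 = 16/3
  d6 = d2*4 + d5 + 9 = 59/3
  d7 = d1 - d5/5 + d2 = 19/15
  d8 = d7/2 + 7 + d1 = 259/30
  d9 = d2*5 = 20/3
  d10 = d9/5 = 4/3
Walk from origin (0, 0):
  seg 1: down by d5 = 16/3 → (0, -16/3)
  seg 2: right by d7 = 19/15 → (19/15, -16/3)
  seg 3: right by d3 = 5 → (94/15, -16/3)
  seg 4: up by d7 = 19/15 → (94/15, -61/15)
  seg 5: up by d9 = 20/3 → (94/15, 13/5)
  seg 6: up by d1 = 1 → (94/15, 18/5)
  seg 7: right by d2 = 4/3 → (38/5, 18/5)

d4 = -49/6
d5 = 16/3
d6 = 59/3
d7 = 19/15
d8 = 259/30
d9 = 20/3
d10 = 4/3
endpoint = (38/5, 18/5)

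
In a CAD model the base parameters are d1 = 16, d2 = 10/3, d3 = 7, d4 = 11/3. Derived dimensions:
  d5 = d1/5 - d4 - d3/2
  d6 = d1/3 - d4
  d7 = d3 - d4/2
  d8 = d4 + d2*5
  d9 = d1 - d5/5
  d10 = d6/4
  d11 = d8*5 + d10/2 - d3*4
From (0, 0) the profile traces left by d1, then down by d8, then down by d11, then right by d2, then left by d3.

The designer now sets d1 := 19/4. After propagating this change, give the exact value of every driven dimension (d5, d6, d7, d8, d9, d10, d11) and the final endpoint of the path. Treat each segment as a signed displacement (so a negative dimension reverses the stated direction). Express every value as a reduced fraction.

d5 = -373/60
d6 = -25/12
d7 = 31/6
d8 = 61/3
d9 = 899/150
d10 = -25/48
d11 = 2349/32
endpoint = (-101/12, -8999/96)

Apply edit: d1 := 19/4
  d5 = d1/5 - d4 - d3/2 = -373/60
  d6 = d1/3 - d4 = -25/12
  d7 = d3 - d4/2 = 31/6
  d8 = d4 + d2*5 = 61/3
  d9 = d1 - d5/5 = 899/150
  d10 = d6/4 = -25/48
  d11 = d8*5 + d10/2 - d3*4 = 2349/32
Walk from origin (0, 0):
  seg 1: left by d1 = 19/4 → (-19/4, 0)
  seg 2: down by d8 = 61/3 → (-19/4, -61/3)
  seg 3: down by d11 = 2349/32 → (-19/4, -8999/96)
  seg 4: right by d2 = 10/3 → (-17/12, -8999/96)
  seg 5: left by d3 = 7 → (-101/12, -8999/96)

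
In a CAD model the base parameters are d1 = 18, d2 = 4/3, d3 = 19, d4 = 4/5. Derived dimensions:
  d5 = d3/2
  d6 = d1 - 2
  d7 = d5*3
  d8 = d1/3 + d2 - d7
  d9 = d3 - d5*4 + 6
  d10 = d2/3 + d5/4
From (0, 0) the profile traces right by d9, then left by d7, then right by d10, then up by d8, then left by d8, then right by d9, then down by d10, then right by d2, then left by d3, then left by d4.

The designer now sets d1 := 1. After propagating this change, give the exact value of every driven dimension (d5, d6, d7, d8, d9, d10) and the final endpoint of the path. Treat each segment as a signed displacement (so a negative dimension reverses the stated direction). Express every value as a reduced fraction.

Apply edit: d1 := 1
  d5 = d3/2 = 19/2
  d6 = d1 - 2 = -1
  d7 = d5*3 = 57/2
  d8 = d1/3 + d2 - d7 = -161/6
  d9 = d3 - d5*4 + 6 = -13
  d10 = d2/3 + d5/4 = 203/72
Walk from origin (0, 0):
  seg 1: right by d9 = -13 → (-13, 0)
  seg 2: left by d7 = 57/2 → (-83/2, 0)
  seg 3: right by d10 = 203/72 → (-2785/72, 0)
  seg 4: up by d8 = -161/6 → (-2785/72, -161/6)
  seg 5: left by d8 = -161/6 → (-853/72, -161/6)
  seg 6: right by d9 = -13 → (-1789/72, -161/6)
  seg 7: down by d10 = 203/72 → (-1789/72, -2135/72)
  seg 8: right by d2 = 4/3 → (-1693/72, -2135/72)
  seg 9: left by d3 = 19 → (-3061/72, -2135/72)
  seg 10: left by d4 = 4/5 → (-15593/360, -2135/72)

d5 = 19/2
d6 = -1
d7 = 57/2
d8 = -161/6
d9 = -13
d10 = 203/72
endpoint = (-15593/360, -2135/72)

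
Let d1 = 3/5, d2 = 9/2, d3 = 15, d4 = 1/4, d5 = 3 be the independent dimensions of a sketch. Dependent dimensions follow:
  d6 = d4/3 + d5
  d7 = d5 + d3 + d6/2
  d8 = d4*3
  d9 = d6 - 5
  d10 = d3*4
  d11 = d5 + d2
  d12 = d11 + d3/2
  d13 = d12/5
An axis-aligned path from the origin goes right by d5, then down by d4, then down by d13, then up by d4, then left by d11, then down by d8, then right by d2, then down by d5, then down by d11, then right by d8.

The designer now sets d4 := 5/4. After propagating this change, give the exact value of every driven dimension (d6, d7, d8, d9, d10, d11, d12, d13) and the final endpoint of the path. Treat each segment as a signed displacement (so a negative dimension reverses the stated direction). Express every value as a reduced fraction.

Apply edit: d4 := 5/4
  d6 = d4/3 + d5 = 41/12
  d7 = d5 + d3 + d6/2 = 473/24
  d8 = d4*3 = 15/4
  d9 = d6 - 5 = -19/12
  d10 = d3*4 = 60
  d11 = d5 + d2 = 15/2
  d12 = d11 + d3/2 = 15
  d13 = d12/5 = 3
Walk from origin (0, 0):
  seg 1: right by d5 = 3 → (3, 0)
  seg 2: down by d4 = 5/4 → (3, -5/4)
  seg 3: down by d13 = 3 → (3, -17/4)
  seg 4: up by d4 = 5/4 → (3, -3)
  seg 5: left by d11 = 15/2 → (-9/2, -3)
  seg 6: down by d8 = 15/4 → (-9/2, -27/4)
  seg 7: right by d2 = 9/2 → (0, -27/4)
  seg 8: down by d5 = 3 → (0, -39/4)
  seg 9: down by d11 = 15/2 → (0, -69/4)
  seg 10: right by d8 = 15/4 → (15/4, -69/4)

d6 = 41/12
d7 = 473/24
d8 = 15/4
d9 = -19/12
d10 = 60
d11 = 15/2
d12 = 15
d13 = 3
endpoint = (15/4, -69/4)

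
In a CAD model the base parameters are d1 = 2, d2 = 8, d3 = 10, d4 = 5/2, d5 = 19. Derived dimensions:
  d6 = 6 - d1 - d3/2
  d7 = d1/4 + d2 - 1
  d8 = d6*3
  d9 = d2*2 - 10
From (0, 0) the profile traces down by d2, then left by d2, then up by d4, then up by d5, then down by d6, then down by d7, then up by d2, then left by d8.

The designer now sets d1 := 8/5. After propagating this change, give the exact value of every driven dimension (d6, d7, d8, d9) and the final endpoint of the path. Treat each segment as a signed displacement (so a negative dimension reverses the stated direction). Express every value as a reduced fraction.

d6 = -3/5
d7 = 37/5
d8 = -9/5
d9 = 6
endpoint = (-31/5, 147/10)

Apply edit: d1 := 8/5
  d6 = 6 - d1 - d3/2 = -3/5
  d7 = d1/4 + d2 - 1 = 37/5
  d8 = d6*3 = -9/5
  d9 = d2*2 - 10 = 6
Walk from origin (0, 0):
  seg 1: down by d2 = 8 → (0, -8)
  seg 2: left by d2 = 8 → (-8, -8)
  seg 3: up by d4 = 5/2 → (-8, -11/2)
  seg 4: up by d5 = 19 → (-8, 27/2)
  seg 5: down by d6 = -3/5 → (-8, 141/10)
  seg 6: down by d7 = 37/5 → (-8, 67/10)
  seg 7: up by d2 = 8 → (-8, 147/10)
  seg 8: left by d8 = -9/5 → (-31/5, 147/10)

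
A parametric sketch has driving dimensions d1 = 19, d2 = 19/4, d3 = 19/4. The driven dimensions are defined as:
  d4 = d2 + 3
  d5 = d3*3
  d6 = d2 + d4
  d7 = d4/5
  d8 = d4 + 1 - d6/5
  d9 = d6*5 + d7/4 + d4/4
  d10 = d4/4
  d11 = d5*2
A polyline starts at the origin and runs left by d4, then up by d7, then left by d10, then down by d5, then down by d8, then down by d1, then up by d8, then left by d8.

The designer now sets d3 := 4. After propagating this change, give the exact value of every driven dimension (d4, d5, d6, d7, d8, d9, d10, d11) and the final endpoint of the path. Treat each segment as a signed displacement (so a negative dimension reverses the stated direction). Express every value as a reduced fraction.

Apply edit: d3 := 4
  d4 = d2 + 3 = 31/4
  d5 = d3*3 = 12
  d6 = d2 + d4 = 25/2
  d7 = d4/5 = 31/20
  d8 = d4 + 1 - d6/5 = 25/4
  d9 = d6*5 + d7/4 + d4/4 = 2593/40
  d10 = d4/4 = 31/16
  d11 = d5*2 = 24
Walk from origin (0, 0):
  seg 1: left by d4 = 31/4 → (-31/4, 0)
  seg 2: up by d7 = 31/20 → (-31/4, 31/20)
  seg 3: left by d10 = 31/16 → (-155/16, 31/20)
  seg 4: down by d5 = 12 → (-155/16, -209/20)
  seg 5: down by d8 = 25/4 → (-155/16, -167/10)
  seg 6: down by d1 = 19 → (-155/16, -357/10)
  seg 7: up by d8 = 25/4 → (-155/16, -589/20)
  seg 8: left by d8 = 25/4 → (-255/16, -589/20)

d4 = 31/4
d5 = 12
d6 = 25/2
d7 = 31/20
d8 = 25/4
d9 = 2593/40
d10 = 31/16
d11 = 24
endpoint = (-255/16, -589/20)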